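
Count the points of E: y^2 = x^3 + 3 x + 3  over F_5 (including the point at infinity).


For each x in F_5, count y with y^2 = x^3 + 3 x + 3 mod 5:
  x = 3: RHS = 4, y in [2, 3]  -> 2 point(s)
  x = 4: RHS = 4, y in [2, 3]  -> 2 point(s)
Affine points: 4. Add the point at infinity: total = 5.

#E(F_5) = 5


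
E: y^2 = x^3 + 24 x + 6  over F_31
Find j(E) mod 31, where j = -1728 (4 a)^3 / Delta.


Delta = -16(4 a^3 + 27 b^2) mod 31 = 14
-1728 * (4 a)^3 = -1728 * (4*24)^3 mod 31 = 30
j = 30 * 14^(-1) mod 31 = 11

j = 11 (mod 31)


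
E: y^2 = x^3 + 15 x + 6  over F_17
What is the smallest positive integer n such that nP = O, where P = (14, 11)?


Compute successive multiples of P until we hit O:
  1P = (14, 11)
  2P = (14, 6)
  3P = O

ord(P) = 3


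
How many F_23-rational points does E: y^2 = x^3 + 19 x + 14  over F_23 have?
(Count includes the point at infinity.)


For each x in F_23, count y with y^2 = x^3 + 19 x + 14 mod 23:
  x = 3: RHS = 6, y in [11, 12]  -> 2 point(s)
  x = 4: RHS = 16, y in [4, 19]  -> 2 point(s)
  x = 5: RHS = 4, y in [2, 21]  -> 2 point(s)
  x = 10: RHS = 8, y in [10, 13]  -> 2 point(s)
  x = 11: RHS = 13, y in [6, 17]  -> 2 point(s)
  x = 17: RHS = 6, y in [11, 12]  -> 2 point(s)
  x = 18: RHS = 1, y in [1, 22]  -> 2 point(s)
  x = 19: RHS = 12, y in [9, 14]  -> 2 point(s)
Affine points: 16. Add the point at infinity: total = 17.

#E(F_23) = 17


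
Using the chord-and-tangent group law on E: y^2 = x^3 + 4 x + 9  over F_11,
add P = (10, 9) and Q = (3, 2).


P != Q, so use the chord formula.
s = (y2 - y1) / (x2 - x1) = (4) / (4) mod 11 = 1
x3 = s^2 - x1 - x2 mod 11 = 1^2 - 10 - 3 = 10
y3 = s (x1 - x3) - y1 mod 11 = 1 * (10 - 10) - 9 = 2

P + Q = (10, 2)


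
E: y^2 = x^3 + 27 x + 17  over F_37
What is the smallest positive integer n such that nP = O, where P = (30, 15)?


Compute successive multiples of P until we hit O:
  1P = (30, 15)
  2P = (21, 15)
  3P = (23, 22)
  4P = (22, 14)
  5P = (33, 17)
  6P = (32, 33)
  7P = (19, 10)
  8P = (9, 8)
  ... (continuing to 34P)
  34P = O

ord(P) = 34


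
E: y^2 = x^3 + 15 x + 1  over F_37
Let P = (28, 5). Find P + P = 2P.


Doubling: s = (3 x1^2 + a) / (2 y1)
s = (3*28^2 + 15) / (2*5) mod 37 = 11
x3 = s^2 - 2 x1 mod 37 = 11^2 - 2*28 = 28
y3 = s (x1 - x3) - y1 mod 37 = 11 * (28 - 28) - 5 = 32

2P = (28, 32)


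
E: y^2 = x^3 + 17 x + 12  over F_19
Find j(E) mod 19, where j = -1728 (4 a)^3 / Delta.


Delta = -16(4 a^3 + 27 b^2) mod 19 = 16
-1728 * (4 a)^3 = -1728 * (4*17)^3 mod 19 = 1
j = 1 * 16^(-1) mod 19 = 6

j = 6 (mod 19)


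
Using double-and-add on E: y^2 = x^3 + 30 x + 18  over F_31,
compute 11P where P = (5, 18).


k = 11 = 1011_2 (binary, LSB first: 1101)
Double-and-add from P = (5, 18):
  bit 0 = 1: acc = O + (5, 18) = (5, 18)
  bit 1 = 1: acc = (5, 18) + (28, 26) = (30, 7)
  bit 2 = 0: acc unchanged = (30, 7)
  bit 3 = 1: acc = (30, 7) + (17, 27) = (17, 4)

11P = (17, 4)


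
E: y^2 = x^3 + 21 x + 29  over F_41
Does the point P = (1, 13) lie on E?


Check whether y^2 = x^3 + 21 x + 29 (mod 41) for (x, y) = (1, 13).
LHS: y^2 = 13^2 mod 41 = 5
RHS: x^3 + 21 x + 29 = 1^3 + 21*1 + 29 mod 41 = 10
LHS != RHS

No, not on the curve


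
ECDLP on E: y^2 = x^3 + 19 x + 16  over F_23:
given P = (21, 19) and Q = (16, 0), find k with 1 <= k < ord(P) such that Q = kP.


Enumerate multiples of P until we hit Q = (16, 0):
  1P = (21, 19)
  2P = (5, 11)
  3P = (3, 13)
  4P = (17, 13)
  5P = (16, 0)
Match found at i = 5.

k = 5


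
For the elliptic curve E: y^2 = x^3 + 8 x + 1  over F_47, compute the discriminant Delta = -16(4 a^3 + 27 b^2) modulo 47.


4 a^3 + 27 b^2 = 4*8^3 + 27*1^2 = 2048 + 27 = 2075
Delta = -16 * (2075) = -33200
Delta mod 47 = 29

Delta = 29 (mod 47)


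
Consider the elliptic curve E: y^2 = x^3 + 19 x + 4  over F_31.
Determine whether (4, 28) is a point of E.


Check whether y^2 = x^3 + 19 x + 4 (mod 31) for (x, y) = (4, 28).
LHS: y^2 = 28^2 mod 31 = 9
RHS: x^3 + 19 x + 4 = 4^3 + 19*4 + 4 mod 31 = 20
LHS != RHS

No, not on the curve


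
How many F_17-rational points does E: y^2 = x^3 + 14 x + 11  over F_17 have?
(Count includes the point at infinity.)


For each x in F_17, count y with y^2 = x^3 + 14 x + 11 mod 17:
  x = 1: RHS = 9, y in [3, 14]  -> 2 point(s)
  x = 2: RHS = 13, y in [8, 9]  -> 2 point(s)
  x = 5: RHS = 2, y in [6, 11]  -> 2 point(s)
  x = 9: RHS = 16, y in [4, 13]  -> 2 point(s)
  x = 11: RHS = 0, y in [0]  -> 1 point(s)
  x = 15: RHS = 9, y in [3, 14]  -> 2 point(s)
  x = 16: RHS = 13, y in [8, 9]  -> 2 point(s)
Affine points: 13. Add the point at infinity: total = 14.

#E(F_17) = 14


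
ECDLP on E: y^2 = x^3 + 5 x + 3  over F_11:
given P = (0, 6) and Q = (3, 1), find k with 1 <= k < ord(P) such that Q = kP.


Enumerate multiples of P until we hit Q = (3, 1):
  1P = (0, 6)
  2P = (3, 1)
Match found at i = 2.

k = 2


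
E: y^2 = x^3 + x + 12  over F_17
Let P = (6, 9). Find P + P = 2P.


Doubling: s = (3 x1^2 + a) / (2 y1)
s = (3*6^2 + 1) / (2*9) mod 17 = 7
x3 = s^2 - 2 x1 mod 17 = 7^2 - 2*6 = 3
y3 = s (x1 - x3) - y1 mod 17 = 7 * (6 - 3) - 9 = 12

2P = (3, 12)


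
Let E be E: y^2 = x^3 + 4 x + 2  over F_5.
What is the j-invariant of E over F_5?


Delta = -16(4 a^3 + 27 b^2) mod 5 = 1
-1728 * (4 a)^3 = -1728 * (4*4)^3 mod 5 = 2
j = 2 * 1^(-1) mod 5 = 2

j = 2 (mod 5)


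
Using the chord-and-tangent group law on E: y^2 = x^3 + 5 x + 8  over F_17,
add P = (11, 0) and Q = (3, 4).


P != Q, so use the chord formula.
s = (y2 - y1) / (x2 - x1) = (4) / (9) mod 17 = 8
x3 = s^2 - x1 - x2 mod 17 = 8^2 - 11 - 3 = 16
y3 = s (x1 - x3) - y1 mod 17 = 8 * (11 - 16) - 0 = 11

P + Q = (16, 11)


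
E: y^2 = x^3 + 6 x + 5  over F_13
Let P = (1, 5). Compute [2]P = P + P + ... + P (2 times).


k = 2 = 10_2 (binary, LSB first: 01)
Double-and-add from P = (1, 5):
  bit 0 = 0: acc unchanged = O
  bit 1 = 1: acc = O + (7, 0) = (7, 0)

2P = (7, 0)


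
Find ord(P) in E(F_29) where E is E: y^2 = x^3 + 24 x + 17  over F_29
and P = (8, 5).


Compute successive multiples of P until we hit O:
  1P = (8, 5)
  2P = (26, 18)
  3P = (23, 18)
  4P = (7, 21)
  5P = (9, 11)
  6P = (19, 16)
  7P = (3, 0)
  8P = (19, 13)
  ... (continuing to 14P)
  14P = O

ord(P) = 14


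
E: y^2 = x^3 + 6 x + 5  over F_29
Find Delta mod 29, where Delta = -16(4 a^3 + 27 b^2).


4 a^3 + 27 b^2 = 4*6^3 + 27*5^2 = 864 + 675 = 1539
Delta = -16 * (1539) = -24624
Delta mod 29 = 26

Delta = 26 (mod 29)


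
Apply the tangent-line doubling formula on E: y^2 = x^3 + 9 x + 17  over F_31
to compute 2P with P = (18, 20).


Doubling: s = (3 x1^2 + a) / (2 y1)
s = (3*18^2 + 9) / (2*20) mod 31 = 16
x3 = s^2 - 2 x1 mod 31 = 16^2 - 2*18 = 3
y3 = s (x1 - x3) - y1 mod 31 = 16 * (18 - 3) - 20 = 3

2P = (3, 3)


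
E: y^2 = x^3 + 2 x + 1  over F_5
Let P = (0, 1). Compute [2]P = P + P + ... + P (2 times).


k = 2 = 10_2 (binary, LSB first: 01)
Double-and-add from P = (0, 1):
  bit 0 = 0: acc unchanged = O
  bit 1 = 1: acc = O + (1, 3) = (1, 3)

2P = (1, 3)


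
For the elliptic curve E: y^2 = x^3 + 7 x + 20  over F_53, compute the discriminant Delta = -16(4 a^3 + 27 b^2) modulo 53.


4 a^3 + 27 b^2 = 4*7^3 + 27*20^2 = 1372 + 10800 = 12172
Delta = -16 * (12172) = -194752
Delta mod 53 = 23

Delta = 23 (mod 53)


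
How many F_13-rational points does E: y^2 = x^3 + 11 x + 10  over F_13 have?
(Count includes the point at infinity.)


For each x in F_13, count y with y^2 = x^3 + 11 x + 10 mod 13:
  x = 0: RHS = 10, y in [6, 7]  -> 2 point(s)
  x = 1: RHS = 9, y in [3, 10]  -> 2 point(s)
  x = 2: RHS = 1, y in [1, 12]  -> 2 point(s)
  x = 4: RHS = 1, y in [1, 12]  -> 2 point(s)
  x = 7: RHS = 1, y in [1, 12]  -> 2 point(s)
  x = 8: RHS = 12, y in [5, 8]  -> 2 point(s)
Affine points: 12. Add the point at infinity: total = 13.

#E(F_13) = 13


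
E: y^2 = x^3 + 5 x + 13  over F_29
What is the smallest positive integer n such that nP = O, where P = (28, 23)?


Compute successive multiples of P until we hit O:
  1P = (28, 23)
  2P = (25, 4)
  3P = (0, 19)
  4P = (17, 20)
  5P = (9, 27)
  6P = (20, 15)
  7P = (11, 23)
  8P = (19, 6)
  ... (continuing to 26P)
  26P = O

ord(P) = 26


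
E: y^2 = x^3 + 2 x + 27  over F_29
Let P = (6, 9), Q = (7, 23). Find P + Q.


P != Q, so use the chord formula.
s = (y2 - y1) / (x2 - x1) = (14) / (1) mod 29 = 14
x3 = s^2 - x1 - x2 mod 29 = 14^2 - 6 - 7 = 9
y3 = s (x1 - x3) - y1 mod 29 = 14 * (6 - 9) - 9 = 7

P + Q = (9, 7)


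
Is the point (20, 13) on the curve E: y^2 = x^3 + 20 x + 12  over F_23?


Check whether y^2 = x^3 + 20 x + 12 (mod 23) for (x, y) = (20, 13).
LHS: y^2 = 13^2 mod 23 = 8
RHS: x^3 + 20 x + 12 = 20^3 + 20*20 + 12 mod 23 = 17
LHS != RHS

No, not on the curve


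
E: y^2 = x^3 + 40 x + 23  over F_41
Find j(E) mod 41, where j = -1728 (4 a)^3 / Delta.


Delta = -16(4 a^3 + 27 b^2) mod 41 = 29
-1728 * (4 a)^3 = -1728 * (4*40)^3 mod 41 = 15
j = 15 * 29^(-1) mod 41 = 9

j = 9 (mod 41)


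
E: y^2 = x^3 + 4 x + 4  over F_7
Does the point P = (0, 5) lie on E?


Check whether y^2 = x^3 + 4 x + 4 (mod 7) for (x, y) = (0, 5).
LHS: y^2 = 5^2 mod 7 = 4
RHS: x^3 + 4 x + 4 = 0^3 + 4*0 + 4 mod 7 = 4
LHS = RHS

Yes, on the curve


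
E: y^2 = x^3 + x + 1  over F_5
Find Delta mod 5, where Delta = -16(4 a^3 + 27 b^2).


4 a^3 + 27 b^2 = 4*1^3 + 27*1^2 = 4 + 27 = 31
Delta = -16 * (31) = -496
Delta mod 5 = 4

Delta = 4 (mod 5)


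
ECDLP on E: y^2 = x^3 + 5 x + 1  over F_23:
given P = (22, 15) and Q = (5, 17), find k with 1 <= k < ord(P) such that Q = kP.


Enumerate multiples of P until we hit Q = (5, 17):
  1P = (22, 15)
  2P = (8, 1)
  3P = (17, 13)
  4P = (9, 4)
  5P = (10, 4)
  6P = (15, 1)
  7P = (13, 3)
  8P = (0, 22)
  9P = (4, 19)
  10P = (5, 17)
Match found at i = 10.

k = 10


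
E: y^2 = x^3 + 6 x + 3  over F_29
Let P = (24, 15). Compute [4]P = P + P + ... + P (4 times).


k = 4 = 100_2 (binary, LSB first: 001)
Double-and-add from P = (24, 15):
  bit 0 = 0: acc unchanged = O
  bit 1 = 0: acc unchanged = O
  bit 2 = 1: acc = O + (19, 25) = (19, 25)

4P = (19, 25)


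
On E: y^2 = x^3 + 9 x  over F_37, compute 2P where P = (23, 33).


Doubling: s = (3 x1^2 + a) / (2 y1)
s = (3*23^2 + 9) / (2*33) mod 37 = 4
x3 = s^2 - 2 x1 mod 37 = 4^2 - 2*23 = 7
y3 = s (x1 - x3) - y1 mod 37 = 4 * (23 - 7) - 33 = 31

2P = (7, 31)


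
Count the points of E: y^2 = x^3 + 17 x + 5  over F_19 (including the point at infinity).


For each x in F_19, count y with y^2 = x^3 + 17 x + 5 mod 19:
  x = 0: RHS = 5, y in [9, 10]  -> 2 point(s)
  x = 1: RHS = 4, y in [2, 17]  -> 2 point(s)
  x = 2: RHS = 9, y in [3, 16]  -> 2 point(s)
  x = 3: RHS = 7, y in [8, 11]  -> 2 point(s)
  x = 4: RHS = 4, y in [2, 17]  -> 2 point(s)
  x = 5: RHS = 6, y in [5, 14]  -> 2 point(s)
  x = 6: RHS = 0, y in [0]  -> 1 point(s)
  x = 7: RHS = 11, y in [7, 12]  -> 2 point(s)
  x = 8: RHS = 7, y in [8, 11]  -> 2 point(s)
  x = 10: RHS = 16, y in [4, 15]  -> 2 point(s)
  x = 14: RHS = 4, y in [2, 17]  -> 2 point(s)
  x = 15: RHS = 6, y in [5, 14]  -> 2 point(s)
  x = 17: RHS = 1, y in [1, 18]  -> 2 point(s)
  x = 18: RHS = 6, y in [5, 14]  -> 2 point(s)
Affine points: 27. Add the point at infinity: total = 28.

#E(F_19) = 28


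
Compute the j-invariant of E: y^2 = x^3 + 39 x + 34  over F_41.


Delta = -16(4 a^3 + 27 b^2) mod 41 = 8
-1728 * (4 a)^3 = -1728 * (4*39)^3 mod 41 = 38
j = 38 * 8^(-1) mod 41 = 15

j = 15 (mod 41)


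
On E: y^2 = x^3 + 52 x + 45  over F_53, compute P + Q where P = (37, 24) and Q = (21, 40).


P != Q, so use the chord formula.
s = (y2 - y1) / (x2 - x1) = (16) / (37) mod 53 = 52
x3 = s^2 - x1 - x2 mod 53 = 52^2 - 37 - 21 = 49
y3 = s (x1 - x3) - y1 mod 53 = 52 * (37 - 49) - 24 = 41

P + Q = (49, 41)


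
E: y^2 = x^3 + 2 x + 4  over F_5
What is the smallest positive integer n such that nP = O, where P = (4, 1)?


Compute successive multiples of P until we hit O:
  1P = (4, 1)
  2P = (2, 4)
  3P = (0, 3)
  4P = (0, 2)
  5P = (2, 1)
  6P = (4, 4)
  7P = O

ord(P) = 7


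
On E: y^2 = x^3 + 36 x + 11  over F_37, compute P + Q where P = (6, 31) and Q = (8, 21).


P != Q, so use the chord formula.
s = (y2 - y1) / (x2 - x1) = (27) / (2) mod 37 = 32
x3 = s^2 - x1 - x2 mod 37 = 32^2 - 6 - 8 = 11
y3 = s (x1 - x3) - y1 mod 37 = 32 * (6 - 11) - 31 = 31

P + Q = (11, 31)


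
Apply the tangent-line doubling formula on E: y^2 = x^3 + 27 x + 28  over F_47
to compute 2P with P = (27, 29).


Doubling: s = (3 x1^2 + a) / (2 y1)
s = (3*27^2 + 27) / (2*29) mod 47 = 9
x3 = s^2 - 2 x1 mod 47 = 9^2 - 2*27 = 27
y3 = s (x1 - x3) - y1 mod 47 = 9 * (27 - 27) - 29 = 18

2P = (27, 18)


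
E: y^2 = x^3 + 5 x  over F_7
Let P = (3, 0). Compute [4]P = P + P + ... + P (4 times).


k = 4 = 100_2 (binary, LSB first: 001)
Double-and-add from P = (3, 0):
  bit 0 = 0: acc unchanged = O
  bit 1 = 0: acc unchanged = O
  bit 2 = 1: acc = O + O = O

4P = O


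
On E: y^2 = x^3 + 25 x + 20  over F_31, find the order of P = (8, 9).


Compute successive multiples of P until we hit O:
  1P = (8, 9)
  2P = (15, 22)
  3P = (26, 24)
  4P = (2, 27)
  5P = (30, 26)
  6P = (18, 3)
  7P = (19, 10)
  8P = (14, 13)
  ... (continuing to 28P)
  28P = O

ord(P) = 28


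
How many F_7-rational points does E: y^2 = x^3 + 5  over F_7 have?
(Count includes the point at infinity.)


For each x in F_7, count y with y^2 = x^3 + 0 x + 5 mod 7:
  x = 3: RHS = 4, y in [2, 5]  -> 2 point(s)
  x = 5: RHS = 4, y in [2, 5]  -> 2 point(s)
  x = 6: RHS = 4, y in [2, 5]  -> 2 point(s)
Affine points: 6. Add the point at infinity: total = 7.

#E(F_7) = 7


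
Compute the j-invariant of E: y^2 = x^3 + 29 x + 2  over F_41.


Delta = -16(4 a^3 + 27 b^2) mod 41 = 9
-1728 * (4 a)^3 = -1728 * (4*29)^3 mod 41 = 8
j = 8 * 9^(-1) mod 41 = 10

j = 10 (mod 41)


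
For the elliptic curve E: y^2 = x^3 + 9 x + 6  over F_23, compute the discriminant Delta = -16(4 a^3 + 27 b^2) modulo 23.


4 a^3 + 27 b^2 = 4*9^3 + 27*6^2 = 2916 + 972 = 3888
Delta = -16 * (3888) = -62208
Delta mod 23 = 7

Delta = 7 (mod 23)


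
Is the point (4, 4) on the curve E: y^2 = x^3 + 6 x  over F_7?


Check whether y^2 = x^3 + 6 x + 0 (mod 7) for (x, y) = (4, 4).
LHS: y^2 = 4^2 mod 7 = 2
RHS: x^3 + 6 x + 0 = 4^3 + 6*4 + 0 mod 7 = 4
LHS != RHS

No, not on the curve


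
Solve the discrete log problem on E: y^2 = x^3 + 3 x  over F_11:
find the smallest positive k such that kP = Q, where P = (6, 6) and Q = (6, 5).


Enumerate multiples of P until we hit Q = (6, 5):
  1P = (6, 6)
  2P = (0, 0)
  3P = (6, 5)
Match found at i = 3.

k = 3


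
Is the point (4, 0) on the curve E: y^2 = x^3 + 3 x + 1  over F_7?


Check whether y^2 = x^3 + 3 x + 1 (mod 7) for (x, y) = (4, 0).
LHS: y^2 = 0^2 mod 7 = 0
RHS: x^3 + 3 x + 1 = 4^3 + 3*4 + 1 mod 7 = 0
LHS = RHS

Yes, on the curve


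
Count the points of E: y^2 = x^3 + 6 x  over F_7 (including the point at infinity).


For each x in F_7, count y with y^2 = x^3 + 6 x + 0 mod 7:
  x = 0: RHS = 0, y in [0]  -> 1 point(s)
  x = 1: RHS = 0, y in [0]  -> 1 point(s)
  x = 4: RHS = 4, y in [2, 5]  -> 2 point(s)
  x = 5: RHS = 1, y in [1, 6]  -> 2 point(s)
  x = 6: RHS = 0, y in [0]  -> 1 point(s)
Affine points: 7. Add the point at infinity: total = 8.

#E(F_7) = 8


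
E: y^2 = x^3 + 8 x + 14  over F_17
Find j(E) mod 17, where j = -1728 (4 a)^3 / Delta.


Delta = -16(4 a^3 + 27 b^2) mod 17 = 13
-1728 * (4 a)^3 = -1728 * (4*8)^3 mod 17 = 3
j = 3 * 13^(-1) mod 17 = 12

j = 12 (mod 17)


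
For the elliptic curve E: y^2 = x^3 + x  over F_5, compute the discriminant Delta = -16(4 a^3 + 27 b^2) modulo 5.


4 a^3 + 27 b^2 = 4*1^3 + 27*0^2 = 4 + 0 = 4
Delta = -16 * (4) = -64
Delta mod 5 = 1

Delta = 1 (mod 5)


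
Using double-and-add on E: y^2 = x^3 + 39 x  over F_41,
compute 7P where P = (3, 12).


k = 7 = 111_2 (binary, LSB first: 111)
Double-and-add from P = (3, 12):
  bit 0 = 1: acc = O + (3, 12) = (3, 12)
  bit 1 = 1: acc = (3, 12) + (40, 40) = (6, 9)
  bit 2 = 1: acc = (6, 9) + (33, 18) = (34, 9)

7P = (34, 9)


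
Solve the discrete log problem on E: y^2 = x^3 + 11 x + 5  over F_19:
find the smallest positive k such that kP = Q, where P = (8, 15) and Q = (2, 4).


Enumerate multiples of P until we hit Q = (2, 4):
  1P = (8, 15)
  2P = (0, 10)
  3P = (1, 6)
  4P = (7, 8)
  5P = (15, 12)
  6P = (2, 15)
  7P = (9, 4)
  8P = (9, 15)
  9P = (2, 4)
Match found at i = 9.

k = 9


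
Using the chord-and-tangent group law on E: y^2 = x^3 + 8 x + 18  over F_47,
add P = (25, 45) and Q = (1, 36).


P != Q, so use the chord formula.
s = (y2 - y1) / (x2 - x1) = (38) / (23) mod 47 = 18
x3 = s^2 - x1 - x2 mod 47 = 18^2 - 25 - 1 = 16
y3 = s (x1 - x3) - y1 mod 47 = 18 * (25 - 16) - 45 = 23

P + Q = (16, 23)


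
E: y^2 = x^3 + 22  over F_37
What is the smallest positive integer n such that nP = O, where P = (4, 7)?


Compute successive multiples of P until we hit O:
  1P = (4, 7)
  2P = (3, 7)
  3P = (30, 30)
  4P = (30, 7)
  5P = (3, 30)
  6P = (4, 30)
  7P = O

ord(P) = 7


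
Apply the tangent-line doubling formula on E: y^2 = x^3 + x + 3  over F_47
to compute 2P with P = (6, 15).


Doubling: s = (3 x1^2 + a) / (2 y1)
s = (3*6^2 + 1) / (2*15) mod 47 = 24
x3 = s^2 - 2 x1 mod 47 = 24^2 - 2*6 = 0
y3 = s (x1 - x3) - y1 mod 47 = 24 * (6 - 0) - 15 = 35

2P = (0, 35)


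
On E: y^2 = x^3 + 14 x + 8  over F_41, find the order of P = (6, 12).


Compute successive multiples of P until we hit O:
  1P = (6, 12)
  2P = (9, 24)
  3P = (1, 8)
  4P = (33, 32)
  5P = (35, 6)
  6P = (31, 37)
  7P = (5, 30)
  8P = (26, 20)
  ... (continuing to 27P)
  27P = O

ord(P) = 27


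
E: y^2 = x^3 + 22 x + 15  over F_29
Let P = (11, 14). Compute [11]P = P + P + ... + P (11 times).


k = 11 = 1011_2 (binary, LSB first: 1101)
Double-and-add from P = (11, 14):
  bit 0 = 1: acc = O + (11, 14) = (11, 14)
  bit 1 = 1: acc = (11, 14) + (13, 2) = (12, 21)
  bit 2 = 0: acc unchanged = (12, 21)
  bit 3 = 1: acc = (12, 21) + (1, 26) = (21, 20)

11P = (21, 20)


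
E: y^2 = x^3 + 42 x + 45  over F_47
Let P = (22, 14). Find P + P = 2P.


Doubling: s = (3 x1^2 + a) / (2 y1)
s = (3*22^2 + 42) / (2*14) mod 47 = 3
x3 = s^2 - 2 x1 mod 47 = 3^2 - 2*22 = 12
y3 = s (x1 - x3) - y1 mod 47 = 3 * (22 - 12) - 14 = 16

2P = (12, 16)


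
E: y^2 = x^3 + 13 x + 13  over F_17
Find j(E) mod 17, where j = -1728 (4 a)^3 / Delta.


Delta = -16(4 a^3 + 27 b^2) mod 17 = 6
-1728 * (4 a)^3 = -1728 * (4*13)^3 mod 17 = 6
j = 6 * 6^(-1) mod 17 = 1

j = 1 (mod 17)


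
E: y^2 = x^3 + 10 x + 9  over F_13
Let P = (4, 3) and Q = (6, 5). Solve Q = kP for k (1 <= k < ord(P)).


Enumerate multiples of P until we hit Q = (6, 5):
  1P = (4, 3)
  2P = (6, 8)
  3P = (6, 5)
Match found at i = 3.

k = 3


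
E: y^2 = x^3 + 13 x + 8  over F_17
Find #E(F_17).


For each x in F_17, count y with y^2 = x^3 + 13 x + 8 mod 17:
  x = 0: RHS = 8, y in [5, 12]  -> 2 point(s)
  x = 2: RHS = 8, y in [5, 12]  -> 2 point(s)
  x = 6: RHS = 13, y in [8, 9]  -> 2 point(s)
  x = 7: RHS = 0, y in [0]  -> 1 point(s)
  x = 9: RHS = 4, y in [2, 15]  -> 2 point(s)
  x = 10: RHS = 16, y in [4, 13]  -> 2 point(s)
  x = 15: RHS = 8, y in [5, 12]  -> 2 point(s)
Affine points: 13. Add the point at infinity: total = 14.

#E(F_17) = 14


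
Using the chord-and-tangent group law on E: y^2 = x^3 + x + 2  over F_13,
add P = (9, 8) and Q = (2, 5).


P != Q, so use the chord formula.
s = (y2 - y1) / (x2 - x1) = (10) / (6) mod 13 = 6
x3 = s^2 - x1 - x2 mod 13 = 6^2 - 9 - 2 = 12
y3 = s (x1 - x3) - y1 mod 13 = 6 * (9 - 12) - 8 = 0

P + Q = (12, 0)


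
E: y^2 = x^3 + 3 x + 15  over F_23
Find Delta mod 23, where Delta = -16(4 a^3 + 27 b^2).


4 a^3 + 27 b^2 = 4*3^3 + 27*15^2 = 108 + 6075 = 6183
Delta = -16 * (6183) = -98928
Delta mod 23 = 18

Delta = 18 (mod 23)


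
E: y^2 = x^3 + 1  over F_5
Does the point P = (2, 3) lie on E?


Check whether y^2 = x^3 + 0 x + 1 (mod 5) for (x, y) = (2, 3).
LHS: y^2 = 3^2 mod 5 = 4
RHS: x^3 + 0 x + 1 = 2^3 + 0*2 + 1 mod 5 = 4
LHS = RHS

Yes, on the curve


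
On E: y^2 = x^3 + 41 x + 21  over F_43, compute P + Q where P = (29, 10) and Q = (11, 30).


P != Q, so use the chord formula.
s = (y2 - y1) / (x2 - x1) = (20) / (25) mod 43 = 18
x3 = s^2 - x1 - x2 mod 43 = 18^2 - 29 - 11 = 26
y3 = s (x1 - x3) - y1 mod 43 = 18 * (29 - 26) - 10 = 1

P + Q = (26, 1)


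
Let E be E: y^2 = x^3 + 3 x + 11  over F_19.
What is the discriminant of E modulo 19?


4 a^3 + 27 b^2 = 4*3^3 + 27*11^2 = 108 + 3267 = 3375
Delta = -16 * (3375) = -54000
Delta mod 19 = 17

Delta = 17 (mod 19)


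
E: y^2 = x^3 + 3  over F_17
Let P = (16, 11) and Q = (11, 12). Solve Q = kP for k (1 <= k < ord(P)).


Enumerate multiples of P until we hit Q = (11, 12):
  1P = (16, 11)
  2P = (1, 15)
  3P = (4, 13)
  4P = (6, 10)
  5P = (3, 9)
  6P = (11, 12)
Match found at i = 6.

k = 6


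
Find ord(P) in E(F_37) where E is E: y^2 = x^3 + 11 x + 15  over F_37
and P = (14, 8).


Compute successive multiples of P until we hit O:
  1P = (14, 8)
  2P = (5, 26)
  3P = (22, 8)
  4P = (1, 29)
  5P = (6, 36)
  6P = (20, 13)
  7P = (15, 22)
  8P = (19, 33)
  ... (continuing to 35P)
  35P = O

ord(P) = 35


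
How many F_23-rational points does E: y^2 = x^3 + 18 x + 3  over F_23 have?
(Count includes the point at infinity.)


For each x in F_23, count y with y^2 = x^3 + 18 x + 3 mod 23:
  x = 0: RHS = 3, y in [7, 16]  -> 2 point(s)
  x = 2: RHS = 1, y in [1, 22]  -> 2 point(s)
  x = 4: RHS = 1, y in [1, 22]  -> 2 point(s)
  x = 7: RHS = 12, y in [9, 14]  -> 2 point(s)
  x = 14: RHS = 9, y in [3, 20]  -> 2 point(s)
  x = 17: RHS = 1, y in [1, 22]  -> 2 point(s)
  x = 18: RHS = 18, y in [8, 15]  -> 2 point(s)
Affine points: 14. Add the point at infinity: total = 15.

#E(F_23) = 15


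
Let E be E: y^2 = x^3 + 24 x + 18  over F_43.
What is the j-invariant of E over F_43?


Delta = -16(4 a^3 + 27 b^2) mod 43 = 29
-1728 * (4 a)^3 = -1728 * (4*24)^3 mod 43 = 41
j = 41 * 29^(-1) mod 43 = 37

j = 37 (mod 43)


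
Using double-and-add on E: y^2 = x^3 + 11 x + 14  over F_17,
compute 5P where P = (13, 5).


k = 5 = 101_2 (binary, LSB first: 101)
Double-and-add from P = (13, 5):
  bit 0 = 1: acc = O + (13, 5) = (13, 5)
  bit 1 = 0: acc unchanged = (13, 5)
  bit 2 = 1: acc = (13, 5) + (15, 1) = (10, 6)

5P = (10, 6)


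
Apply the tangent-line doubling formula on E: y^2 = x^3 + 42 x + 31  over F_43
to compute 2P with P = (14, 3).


Doubling: s = (3 x1^2 + a) / (2 y1)
s = (3*14^2 + 42) / (2*3) mod 43 = 19
x3 = s^2 - 2 x1 mod 43 = 19^2 - 2*14 = 32
y3 = s (x1 - x3) - y1 mod 43 = 19 * (14 - 32) - 3 = 42

2P = (32, 42)


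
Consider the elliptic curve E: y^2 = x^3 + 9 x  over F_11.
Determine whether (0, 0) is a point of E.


Check whether y^2 = x^3 + 9 x + 0 (mod 11) for (x, y) = (0, 0).
LHS: y^2 = 0^2 mod 11 = 0
RHS: x^3 + 9 x + 0 = 0^3 + 9*0 + 0 mod 11 = 0
LHS = RHS

Yes, on the curve


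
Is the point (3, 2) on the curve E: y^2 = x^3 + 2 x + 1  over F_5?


Check whether y^2 = x^3 + 2 x + 1 (mod 5) for (x, y) = (3, 2).
LHS: y^2 = 2^2 mod 5 = 4
RHS: x^3 + 2 x + 1 = 3^3 + 2*3 + 1 mod 5 = 4
LHS = RHS

Yes, on the curve


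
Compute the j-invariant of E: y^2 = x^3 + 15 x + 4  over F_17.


Delta = -16(4 a^3 + 27 b^2) mod 17 = 9
-1728 * (4 a)^3 = -1728 * (4*15)^3 mod 17 = 5
j = 5 * 9^(-1) mod 17 = 10

j = 10 (mod 17)


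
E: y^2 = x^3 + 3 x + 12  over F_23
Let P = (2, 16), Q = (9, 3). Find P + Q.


P != Q, so use the chord formula.
s = (y2 - y1) / (x2 - x1) = (10) / (7) mod 23 = 8
x3 = s^2 - x1 - x2 mod 23 = 8^2 - 2 - 9 = 7
y3 = s (x1 - x3) - y1 mod 23 = 8 * (2 - 7) - 16 = 13

P + Q = (7, 13)


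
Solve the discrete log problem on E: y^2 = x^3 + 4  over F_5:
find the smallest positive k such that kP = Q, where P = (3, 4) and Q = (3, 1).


Enumerate multiples of P until we hit Q = (3, 1):
  1P = (3, 4)
  2P = (0, 3)
  3P = (1, 0)
  4P = (0, 2)
  5P = (3, 1)
Match found at i = 5.

k = 5


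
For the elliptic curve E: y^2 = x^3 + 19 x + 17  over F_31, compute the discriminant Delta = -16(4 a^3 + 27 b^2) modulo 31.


4 a^3 + 27 b^2 = 4*19^3 + 27*17^2 = 27436 + 7803 = 35239
Delta = -16 * (35239) = -563824
Delta mod 31 = 4

Delta = 4 (mod 31)


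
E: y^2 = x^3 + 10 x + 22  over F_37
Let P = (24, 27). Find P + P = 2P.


Doubling: s = (3 x1^2 + a) / (2 y1)
s = (3*24^2 + 10) / (2*27) mod 37 = 13
x3 = s^2 - 2 x1 mod 37 = 13^2 - 2*24 = 10
y3 = s (x1 - x3) - y1 mod 37 = 13 * (24 - 10) - 27 = 7

2P = (10, 7)


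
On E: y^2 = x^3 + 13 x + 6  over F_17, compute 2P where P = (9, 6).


k = 2 = 10_2 (binary, LSB first: 01)
Double-and-add from P = (9, 6):
  bit 0 = 0: acc unchanged = O
  bit 1 = 1: acc = O + (14, 12) = (14, 12)

2P = (14, 12)


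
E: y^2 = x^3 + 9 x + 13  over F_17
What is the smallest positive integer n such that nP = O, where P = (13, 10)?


Compute successive multiples of P until we hit O:
  1P = (13, 10)
  2P = (12, 9)
  3P = (10, 10)
  4P = (11, 7)
  5P = (8, 6)
  6P = (15, 2)
  7P = (5, 9)
  8P = (3, 4)
  ... (continuing to 19P)
  19P = O

ord(P) = 19


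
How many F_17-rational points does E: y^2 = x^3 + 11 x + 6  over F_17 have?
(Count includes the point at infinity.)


For each x in F_17, count y with y^2 = x^3 + 11 x + 6 mod 17:
  x = 1: RHS = 1, y in [1, 16]  -> 2 point(s)
  x = 2: RHS = 2, y in [6, 11]  -> 2 point(s)
  x = 3: RHS = 15, y in [7, 10]  -> 2 point(s)
  x = 5: RHS = 16, y in [4, 13]  -> 2 point(s)
  x = 6: RHS = 16, y in [4, 13]  -> 2 point(s)
  x = 7: RHS = 1, y in [1, 16]  -> 2 point(s)
  x = 9: RHS = 1, y in [1, 16]  -> 2 point(s)
  x = 11: RHS = 13, y in [8, 9]  -> 2 point(s)
  x = 12: RHS = 13, y in [8, 9]  -> 2 point(s)
  x = 13: RHS = 0, y in [0]  -> 1 point(s)
Affine points: 19. Add the point at infinity: total = 20.

#E(F_17) = 20


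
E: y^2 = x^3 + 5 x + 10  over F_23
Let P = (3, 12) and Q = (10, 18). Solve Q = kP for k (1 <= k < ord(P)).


Enumerate multiples of P until we hit Q = (10, 18):
  1P = (3, 12)
  2P = (6, 7)
  3P = (4, 5)
  4P = (19, 8)
  5P = (14, 8)
  6P = (1, 4)
  7P = (12, 21)
  8P = (9, 5)
  9P = (13, 15)
  10P = (11, 4)
  11P = (10, 18)
Match found at i = 11.

k = 11


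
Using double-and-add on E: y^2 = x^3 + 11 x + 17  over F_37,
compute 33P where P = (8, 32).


k = 33 = 100001_2 (binary, LSB first: 100001)
Double-and-add from P = (8, 32):
  bit 0 = 1: acc = O + (8, 32) = (8, 32)
  bit 1 = 0: acc unchanged = (8, 32)
  bit 2 = 0: acc unchanged = (8, 32)
  bit 3 = 0: acc unchanged = (8, 32)
  bit 4 = 0: acc unchanged = (8, 32)
  bit 5 = 1: acc = (8, 32) + (5, 30) = (8, 5)

33P = (8, 5)


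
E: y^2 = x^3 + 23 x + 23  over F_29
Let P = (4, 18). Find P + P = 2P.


Doubling: s = (3 x1^2 + a) / (2 y1)
s = (3*4^2 + 23) / (2*18) mod 29 = 6
x3 = s^2 - 2 x1 mod 29 = 6^2 - 2*4 = 28
y3 = s (x1 - x3) - y1 mod 29 = 6 * (4 - 28) - 18 = 12

2P = (28, 12)


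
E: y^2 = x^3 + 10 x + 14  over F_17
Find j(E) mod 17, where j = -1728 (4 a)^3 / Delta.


Delta = -16(4 a^3 + 27 b^2) mod 17 = 10
-1728 * (4 a)^3 = -1728 * (4*10)^3 mod 17 = 4
j = 4 * 10^(-1) mod 17 = 14

j = 14 (mod 17)


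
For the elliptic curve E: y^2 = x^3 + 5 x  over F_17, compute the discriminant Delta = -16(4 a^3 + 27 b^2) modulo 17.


4 a^3 + 27 b^2 = 4*5^3 + 27*0^2 = 500 + 0 = 500
Delta = -16 * (500) = -8000
Delta mod 17 = 7

Delta = 7 (mod 17)


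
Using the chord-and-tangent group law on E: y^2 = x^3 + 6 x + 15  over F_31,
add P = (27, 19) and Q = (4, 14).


P != Q, so use the chord formula.
s = (y2 - y1) / (x2 - x1) = (26) / (8) mod 31 = 11
x3 = s^2 - x1 - x2 mod 31 = 11^2 - 27 - 4 = 28
y3 = s (x1 - x3) - y1 mod 31 = 11 * (27 - 28) - 19 = 1

P + Q = (28, 1)


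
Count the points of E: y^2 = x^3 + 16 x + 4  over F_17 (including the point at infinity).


For each x in F_17, count y with y^2 = x^3 + 16 x + 4 mod 17:
  x = 0: RHS = 4, y in [2, 15]  -> 2 point(s)
  x = 1: RHS = 4, y in [2, 15]  -> 2 point(s)
  x = 4: RHS = 13, y in [8, 9]  -> 2 point(s)
  x = 7: RHS = 0, y in [0]  -> 1 point(s)
  x = 8: RHS = 15, y in [7, 10]  -> 2 point(s)
  x = 10: RHS = 8, y in [5, 12]  -> 2 point(s)
  x = 11: RHS = 15, y in [7, 10]  -> 2 point(s)
  x = 15: RHS = 15, y in [7, 10]  -> 2 point(s)
  x = 16: RHS = 4, y in [2, 15]  -> 2 point(s)
Affine points: 17. Add the point at infinity: total = 18.

#E(F_17) = 18


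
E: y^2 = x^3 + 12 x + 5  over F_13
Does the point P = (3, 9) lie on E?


Check whether y^2 = x^3 + 12 x + 5 (mod 13) for (x, y) = (3, 9).
LHS: y^2 = 9^2 mod 13 = 3
RHS: x^3 + 12 x + 5 = 3^3 + 12*3 + 5 mod 13 = 3
LHS = RHS

Yes, on the curve


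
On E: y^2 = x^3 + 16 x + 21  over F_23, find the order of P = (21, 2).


Compute successive multiples of P until we hit O:
  1P = (21, 2)
  2P = (7, 4)
  3P = (3, 2)
  4P = (22, 21)
  5P = (19, 13)
  6P = (19, 10)
  7P = (22, 2)
  8P = (3, 21)
  ... (continuing to 11P)
  11P = O

ord(P) = 11


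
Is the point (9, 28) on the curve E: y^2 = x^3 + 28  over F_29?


Check whether y^2 = x^3 + 0 x + 28 (mod 29) for (x, y) = (9, 28).
LHS: y^2 = 28^2 mod 29 = 1
RHS: x^3 + 0 x + 28 = 9^3 + 0*9 + 28 mod 29 = 3
LHS != RHS

No, not on the curve


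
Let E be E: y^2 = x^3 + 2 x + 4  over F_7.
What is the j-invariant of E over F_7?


Delta = -16(4 a^3 + 27 b^2) mod 7 = 3
-1728 * (4 a)^3 = -1728 * (4*2)^3 mod 7 = 1
j = 1 * 3^(-1) mod 7 = 5

j = 5 (mod 7)


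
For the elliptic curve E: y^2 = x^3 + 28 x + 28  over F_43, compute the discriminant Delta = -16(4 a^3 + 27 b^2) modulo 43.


4 a^3 + 27 b^2 = 4*28^3 + 27*28^2 = 87808 + 21168 = 108976
Delta = -16 * (108976) = -1743616
Delta mod 43 = 34

Delta = 34 (mod 43)


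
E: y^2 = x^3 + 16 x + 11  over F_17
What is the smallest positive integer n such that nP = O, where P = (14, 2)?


Compute successive multiples of P until we hit O:
  1P = (14, 2)
  2P = (10, 7)
  3P = (2, 0)
  4P = (10, 10)
  5P = (14, 15)
  6P = O

ord(P) = 6


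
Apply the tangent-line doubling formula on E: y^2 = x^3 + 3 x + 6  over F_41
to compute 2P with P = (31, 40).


Doubling: s = (3 x1^2 + a) / (2 y1)
s = (3*31^2 + 3) / (2*40) mod 41 = 33
x3 = s^2 - 2 x1 mod 41 = 33^2 - 2*31 = 2
y3 = s (x1 - x3) - y1 mod 41 = 33 * (31 - 2) - 40 = 15

2P = (2, 15)


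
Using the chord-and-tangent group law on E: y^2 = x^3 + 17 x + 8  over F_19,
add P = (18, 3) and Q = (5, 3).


P != Q, so use the chord formula.
s = (y2 - y1) / (x2 - x1) = (0) / (6) mod 19 = 0
x3 = s^2 - x1 - x2 mod 19 = 0^2 - 18 - 5 = 15
y3 = s (x1 - x3) - y1 mod 19 = 0 * (18 - 15) - 3 = 16

P + Q = (15, 16)


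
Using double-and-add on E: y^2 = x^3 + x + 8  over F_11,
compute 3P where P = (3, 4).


k = 3 = 11_2 (binary, LSB first: 11)
Double-and-add from P = (3, 4):
  bit 0 = 1: acc = O + (3, 4) = (3, 4)
  bit 1 = 1: acc = (3, 4) + (9, 8) = (8, 0)

3P = (8, 0)


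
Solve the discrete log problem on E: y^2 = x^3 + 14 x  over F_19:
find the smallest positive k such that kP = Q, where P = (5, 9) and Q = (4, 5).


Enumerate multiples of P until we hit Q = (4, 5):
  1P = (5, 9)
  2P = (7, 17)
  3P = (4, 14)
  4P = (16, 8)
  5P = (9, 0)
  6P = (16, 11)
  7P = (4, 5)
Match found at i = 7.

k = 7


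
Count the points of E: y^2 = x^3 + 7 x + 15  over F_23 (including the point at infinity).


For each x in F_23, count y with y^2 = x^3 + 7 x + 15 mod 23:
  x = 1: RHS = 0, y in [0]  -> 1 point(s)
  x = 7: RHS = 16, y in [4, 19]  -> 2 point(s)
  x = 8: RHS = 8, y in [10, 13]  -> 2 point(s)
  x = 9: RHS = 2, y in [5, 18]  -> 2 point(s)
  x = 10: RHS = 4, y in [2, 21]  -> 2 point(s)
  x = 13: RHS = 3, y in [7, 16]  -> 2 point(s)
  x = 18: RHS = 16, y in [4, 19]  -> 2 point(s)
  x = 20: RHS = 13, y in [6, 17]  -> 2 point(s)
  x = 21: RHS = 16, y in [4, 19]  -> 2 point(s)
Affine points: 17. Add the point at infinity: total = 18.

#E(F_23) = 18


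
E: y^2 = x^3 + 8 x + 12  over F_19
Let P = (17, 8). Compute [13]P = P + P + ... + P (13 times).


k = 13 = 1101_2 (binary, LSB first: 1011)
Double-and-add from P = (17, 8):
  bit 0 = 1: acc = O + (17, 8) = (17, 8)
  bit 1 = 0: acc unchanged = (17, 8)
  bit 2 = 1: acc = (17, 8) + (3, 5) = (10, 3)
  bit 3 = 1: acc = (10, 3) + (11, 5) = (2, 13)

13P = (2, 13)


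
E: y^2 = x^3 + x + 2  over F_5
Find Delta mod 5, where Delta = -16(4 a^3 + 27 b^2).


4 a^3 + 27 b^2 = 4*1^3 + 27*2^2 = 4 + 108 = 112
Delta = -16 * (112) = -1792
Delta mod 5 = 3

Delta = 3 (mod 5)


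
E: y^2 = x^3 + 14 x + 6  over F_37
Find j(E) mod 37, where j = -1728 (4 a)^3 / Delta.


Delta = -16(4 a^3 + 27 b^2) mod 37 = 11
-1728 * (4 a)^3 = -1728 * (4*14)^3 mod 37 = 6
j = 6 * 11^(-1) mod 37 = 14

j = 14 (mod 37)


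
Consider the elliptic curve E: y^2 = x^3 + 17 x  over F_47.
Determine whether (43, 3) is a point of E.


Check whether y^2 = x^3 + 17 x + 0 (mod 47) for (x, y) = (43, 3).
LHS: y^2 = 3^2 mod 47 = 9
RHS: x^3 + 17 x + 0 = 43^3 + 17*43 + 0 mod 47 = 9
LHS = RHS

Yes, on the curve


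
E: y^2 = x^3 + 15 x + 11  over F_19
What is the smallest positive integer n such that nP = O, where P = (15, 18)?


Compute successive multiples of P until we hit O:
  1P = (15, 18)
  2P = (17, 7)
  3P = (3, 11)
  4P = (2, 7)
  5P = (8, 4)
  6P = (0, 12)
  7P = (11, 14)
  8P = (13, 3)
  ... (continuing to 22P)
  22P = O

ord(P) = 22


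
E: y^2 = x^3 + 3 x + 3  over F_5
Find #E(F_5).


For each x in F_5, count y with y^2 = x^3 + 3 x + 3 mod 5:
  x = 3: RHS = 4, y in [2, 3]  -> 2 point(s)
  x = 4: RHS = 4, y in [2, 3]  -> 2 point(s)
Affine points: 4. Add the point at infinity: total = 5.

#E(F_5) = 5


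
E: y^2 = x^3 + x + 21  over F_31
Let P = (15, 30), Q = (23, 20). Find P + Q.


P != Q, so use the chord formula.
s = (y2 - y1) / (x2 - x1) = (21) / (8) mod 31 = 22
x3 = s^2 - x1 - x2 mod 31 = 22^2 - 15 - 23 = 12
y3 = s (x1 - x3) - y1 mod 31 = 22 * (15 - 12) - 30 = 5

P + Q = (12, 5)


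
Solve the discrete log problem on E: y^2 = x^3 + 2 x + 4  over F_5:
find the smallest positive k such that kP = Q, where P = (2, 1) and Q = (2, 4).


Enumerate multiples of P until we hit Q = (2, 4):
  1P = (2, 1)
  2P = (0, 3)
  3P = (4, 1)
  4P = (4, 4)
  5P = (0, 2)
  6P = (2, 4)
Match found at i = 6.

k = 6


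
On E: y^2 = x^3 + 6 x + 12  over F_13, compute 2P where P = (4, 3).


Doubling: s = (3 x1^2 + a) / (2 y1)
s = (3*4^2 + 6) / (2*3) mod 13 = 9
x3 = s^2 - 2 x1 mod 13 = 9^2 - 2*4 = 8
y3 = s (x1 - x3) - y1 mod 13 = 9 * (4 - 8) - 3 = 0

2P = (8, 0)


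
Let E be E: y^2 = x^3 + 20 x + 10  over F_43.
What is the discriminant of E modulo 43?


4 a^3 + 27 b^2 = 4*20^3 + 27*10^2 = 32000 + 2700 = 34700
Delta = -16 * (34700) = -555200
Delta mod 43 = 16

Delta = 16 (mod 43)


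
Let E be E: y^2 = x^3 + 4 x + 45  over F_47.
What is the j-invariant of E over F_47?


Delta = -16(4 a^3 + 27 b^2) mod 47 = 4
-1728 * (4 a)^3 = -1728 * (4*4)^3 mod 47 = 30
j = 30 * 4^(-1) mod 47 = 31

j = 31 (mod 47)


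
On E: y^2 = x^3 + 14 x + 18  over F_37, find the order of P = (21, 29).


Compute successive multiples of P until we hit O:
  1P = (21, 29)
  2P = (36, 15)
  3P = (33, 34)
  4P = (23, 1)
  5P = (4, 29)
  6P = (12, 8)
  7P = (30, 24)
  8P = (16, 34)
  ... (continuing to 35P)
  35P = O

ord(P) = 35


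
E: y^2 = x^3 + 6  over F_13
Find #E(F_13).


For each x in F_13, count y with y^2 = x^3 + 0 x + 6 mod 13:
  x = 2: RHS = 1, y in [1, 12]  -> 2 point(s)
  x = 5: RHS = 1, y in [1, 12]  -> 2 point(s)
  x = 6: RHS = 1, y in [1, 12]  -> 2 point(s)
Affine points: 6. Add the point at infinity: total = 7.

#E(F_13) = 7


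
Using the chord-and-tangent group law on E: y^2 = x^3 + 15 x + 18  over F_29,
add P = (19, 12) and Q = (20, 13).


P != Q, so use the chord formula.
s = (y2 - y1) / (x2 - x1) = (1) / (1) mod 29 = 1
x3 = s^2 - x1 - x2 mod 29 = 1^2 - 19 - 20 = 20
y3 = s (x1 - x3) - y1 mod 29 = 1 * (19 - 20) - 12 = 16

P + Q = (20, 16)


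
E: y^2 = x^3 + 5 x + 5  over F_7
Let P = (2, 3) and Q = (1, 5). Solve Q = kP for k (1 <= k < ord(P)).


Enumerate multiples of P until we hit Q = (1, 5):
  1P = (2, 3)
  2P = (5, 6)
  3P = (1, 5)
Match found at i = 3.

k = 3


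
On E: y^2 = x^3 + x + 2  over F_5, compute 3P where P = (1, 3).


k = 3 = 11_2 (binary, LSB first: 11)
Double-and-add from P = (1, 3):
  bit 0 = 1: acc = O + (1, 3) = (1, 3)
  bit 1 = 1: acc = (1, 3) + (4, 0) = (1, 2)

3P = (1, 2)


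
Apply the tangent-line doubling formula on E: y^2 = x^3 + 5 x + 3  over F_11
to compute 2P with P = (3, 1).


Doubling: s = (3 x1^2 + a) / (2 y1)
s = (3*3^2 + 5) / (2*1) mod 11 = 5
x3 = s^2 - 2 x1 mod 11 = 5^2 - 2*3 = 8
y3 = s (x1 - x3) - y1 mod 11 = 5 * (3 - 8) - 1 = 7

2P = (8, 7)


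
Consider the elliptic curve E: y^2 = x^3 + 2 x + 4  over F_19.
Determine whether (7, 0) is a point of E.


Check whether y^2 = x^3 + 2 x + 4 (mod 19) for (x, y) = (7, 0).
LHS: y^2 = 0^2 mod 19 = 0
RHS: x^3 + 2 x + 4 = 7^3 + 2*7 + 4 mod 19 = 0
LHS = RHS

Yes, on the curve


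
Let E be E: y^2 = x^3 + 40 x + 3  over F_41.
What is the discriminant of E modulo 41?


4 a^3 + 27 b^2 = 4*40^3 + 27*3^2 = 256000 + 243 = 256243
Delta = -16 * (256243) = -4099888
Delta mod 41 = 30

Delta = 30 (mod 41)


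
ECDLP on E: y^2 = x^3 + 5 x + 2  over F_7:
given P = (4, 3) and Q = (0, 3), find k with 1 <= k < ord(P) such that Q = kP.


Enumerate multiples of P until we hit Q = (0, 3):
  1P = (4, 3)
  2P = (1, 6)
  3P = (3, 3)
  4P = (0, 4)
  5P = (0, 3)
Match found at i = 5.

k = 5


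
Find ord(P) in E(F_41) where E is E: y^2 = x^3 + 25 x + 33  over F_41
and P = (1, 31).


Compute successive multiples of P until we hit O:
  1P = (1, 31)
  2P = (18, 1)
  3P = (21, 26)
  4P = (37, 19)
  5P = (35, 35)
  6P = (7, 31)
  7P = (33, 10)
  8P = (17, 0)
  ... (continuing to 16P)
  16P = O

ord(P) = 16


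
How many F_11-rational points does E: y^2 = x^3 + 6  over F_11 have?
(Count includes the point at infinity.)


For each x in F_11, count y with y^2 = x^3 + 0 x + 6 mod 11:
  x = 2: RHS = 3, y in [5, 6]  -> 2 point(s)
  x = 3: RHS = 0, y in [0]  -> 1 point(s)
  x = 4: RHS = 4, y in [2, 9]  -> 2 point(s)
  x = 8: RHS = 1, y in [1, 10]  -> 2 point(s)
  x = 9: RHS = 9, y in [3, 8]  -> 2 point(s)
  x = 10: RHS = 5, y in [4, 7]  -> 2 point(s)
Affine points: 11. Add the point at infinity: total = 12.

#E(F_11) = 12


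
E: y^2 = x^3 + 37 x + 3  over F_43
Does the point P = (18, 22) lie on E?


Check whether y^2 = x^3 + 37 x + 3 (mod 43) for (x, y) = (18, 22).
LHS: y^2 = 22^2 mod 43 = 11
RHS: x^3 + 37 x + 3 = 18^3 + 37*18 + 3 mod 43 = 8
LHS != RHS

No, not on the curve


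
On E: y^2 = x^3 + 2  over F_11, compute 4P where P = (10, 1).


k = 4 = 100_2 (binary, LSB first: 001)
Double-and-add from P = (10, 1):
  bit 0 = 0: acc unchanged = O
  bit 1 = 0: acc unchanged = O
  bit 2 = 1: acc = O + (9, 4) = (9, 4)

4P = (9, 4)


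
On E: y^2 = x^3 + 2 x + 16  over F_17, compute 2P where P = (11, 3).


Doubling: s = (3 x1^2 + a) / (2 y1)
s = (3*11^2 + 2) / (2*3) mod 17 = 7
x3 = s^2 - 2 x1 mod 17 = 7^2 - 2*11 = 10
y3 = s (x1 - x3) - y1 mod 17 = 7 * (11 - 10) - 3 = 4

2P = (10, 4)


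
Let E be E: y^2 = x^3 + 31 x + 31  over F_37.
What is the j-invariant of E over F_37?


Delta = -16(4 a^3 + 27 b^2) mod 37 = 11
-1728 * (4 a)^3 = -1728 * (4*31)^3 mod 37 = 6
j = 6 * 11^(-1) mod 37 = 14

j = 14 (mod 37)


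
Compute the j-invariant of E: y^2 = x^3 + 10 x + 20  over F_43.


Delta = -16(4 a^3 + 27 b^2) mod 43 = 1
-1728 * (4 a)^3 = -1728 * (4*10)^3 mod 43 = 1
j = 1 * 1^(-1) mod 43 = 1

j = 1 (mod 43)


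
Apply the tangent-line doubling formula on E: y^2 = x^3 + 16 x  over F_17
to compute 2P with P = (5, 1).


Doubling: s = (3 x1^2 + a) / (2 y1)
s = (3*5^2 + 16) / (2*1) mod 17 = 3
x3 = s^2 - 2 x1 mod 17 = 3^2 - 2*5 = 16
y3 = s (x1 - x3) - y1 mod 17 = 3 * (5 - 16) - 1 = 0

2P = (16, 0)


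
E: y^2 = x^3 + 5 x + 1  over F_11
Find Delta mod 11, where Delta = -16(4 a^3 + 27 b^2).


4 a^3 + 27 b^2 = 4*5^3 + 27*1^2 = 500 + 27 = 527
Delta = -16 * (527) = -8432
Delta mod 11 = 5

Delta = 5 (mod 11)


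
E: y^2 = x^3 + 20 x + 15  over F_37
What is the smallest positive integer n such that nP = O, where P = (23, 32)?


Compute successive multiples of P until we hit O:
  1P = (23, 32)
  2P = (35, 2)
  3P = (13, 17)
  4P = (31, 30)
  5P = (27, 6)
  6P = (20, 4)
  7P = (3, 19)
  8P = (8, 24)
  ... (continuing to 20P)
  20P = O

ord(P) = 20
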